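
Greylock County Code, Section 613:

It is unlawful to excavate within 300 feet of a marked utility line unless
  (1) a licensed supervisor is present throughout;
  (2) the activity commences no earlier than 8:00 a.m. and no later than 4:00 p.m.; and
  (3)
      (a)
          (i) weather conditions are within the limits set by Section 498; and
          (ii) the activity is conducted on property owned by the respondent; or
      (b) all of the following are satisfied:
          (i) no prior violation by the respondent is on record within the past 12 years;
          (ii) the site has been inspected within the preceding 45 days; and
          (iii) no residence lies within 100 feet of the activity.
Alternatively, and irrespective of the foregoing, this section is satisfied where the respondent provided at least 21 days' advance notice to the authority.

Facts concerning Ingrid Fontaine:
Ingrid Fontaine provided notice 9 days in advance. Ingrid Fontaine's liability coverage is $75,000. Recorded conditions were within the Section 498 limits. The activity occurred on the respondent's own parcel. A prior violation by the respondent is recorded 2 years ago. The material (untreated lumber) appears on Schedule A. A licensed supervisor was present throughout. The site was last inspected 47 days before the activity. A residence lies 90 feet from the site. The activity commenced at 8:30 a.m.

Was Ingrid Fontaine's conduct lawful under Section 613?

(1) supervisor present — satisfied.
(2) start within hours — holds.
(i) weather ok — met.
(ii) own property — holds.
(a) = T AND T = true.
(i) no prior violation — not met.
(ii) site inspected — fails.
(iii) no residence in 100 ft — not met.
(b): F AND F AND F → false.
(3) = T OR F = true.
So Overall is satisfied (T AND T AND T).
Exception (≥21 days' notice) — not satisfied.
Result: main true OR exception false → true.

Yes — lawful.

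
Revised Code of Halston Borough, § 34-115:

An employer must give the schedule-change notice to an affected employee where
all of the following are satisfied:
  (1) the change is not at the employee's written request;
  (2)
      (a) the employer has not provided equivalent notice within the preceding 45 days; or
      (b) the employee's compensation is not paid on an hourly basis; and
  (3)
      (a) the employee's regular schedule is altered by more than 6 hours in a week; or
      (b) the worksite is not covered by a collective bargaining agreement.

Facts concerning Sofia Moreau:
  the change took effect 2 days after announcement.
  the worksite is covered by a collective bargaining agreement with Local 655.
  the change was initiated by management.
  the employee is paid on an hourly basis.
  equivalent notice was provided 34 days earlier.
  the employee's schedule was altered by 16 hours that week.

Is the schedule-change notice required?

(1) not employee-requested — satisfied.
(a) no recent notice — fails.
(b) not (hourly-paid) — not met.
(2) = F OR F = false.
(a) schedule shift > 6h — holds.
(b) no CBA — not satisfied.
So (3) is satisfied (T OR F).
Overall = T AND F AND T = false.

No — not required.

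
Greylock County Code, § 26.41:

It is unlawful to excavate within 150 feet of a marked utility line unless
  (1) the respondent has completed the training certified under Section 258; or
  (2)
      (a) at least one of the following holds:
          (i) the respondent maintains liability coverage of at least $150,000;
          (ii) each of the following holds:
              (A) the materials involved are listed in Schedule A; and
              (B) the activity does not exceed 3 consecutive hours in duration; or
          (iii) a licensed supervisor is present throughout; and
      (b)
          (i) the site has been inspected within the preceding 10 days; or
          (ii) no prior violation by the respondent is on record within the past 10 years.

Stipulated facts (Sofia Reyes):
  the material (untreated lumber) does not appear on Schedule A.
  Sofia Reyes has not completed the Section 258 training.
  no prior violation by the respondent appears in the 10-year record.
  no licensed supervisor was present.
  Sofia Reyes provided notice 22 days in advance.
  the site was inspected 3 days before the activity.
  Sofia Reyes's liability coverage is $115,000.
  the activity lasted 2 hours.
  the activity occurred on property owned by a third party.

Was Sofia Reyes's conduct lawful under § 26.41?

(1) training certified — not satisfied.
(i) coverage ≥ $150,000 — not satisfied.
(A) Schedule A material — fails.
(B) ≤ 3 hrs duration — satisfied.
So (ii) is not satisfied (F AND T).
(iii) supervisor present — not met.
So (a) is not satisfied (F OR F OR F).
(i) site inspected — holds.
(ii) no prior violation — met.
(b) = T OR T = true.
(2): F AND T → false.
Overall = F OR F = false.

No — unlawful.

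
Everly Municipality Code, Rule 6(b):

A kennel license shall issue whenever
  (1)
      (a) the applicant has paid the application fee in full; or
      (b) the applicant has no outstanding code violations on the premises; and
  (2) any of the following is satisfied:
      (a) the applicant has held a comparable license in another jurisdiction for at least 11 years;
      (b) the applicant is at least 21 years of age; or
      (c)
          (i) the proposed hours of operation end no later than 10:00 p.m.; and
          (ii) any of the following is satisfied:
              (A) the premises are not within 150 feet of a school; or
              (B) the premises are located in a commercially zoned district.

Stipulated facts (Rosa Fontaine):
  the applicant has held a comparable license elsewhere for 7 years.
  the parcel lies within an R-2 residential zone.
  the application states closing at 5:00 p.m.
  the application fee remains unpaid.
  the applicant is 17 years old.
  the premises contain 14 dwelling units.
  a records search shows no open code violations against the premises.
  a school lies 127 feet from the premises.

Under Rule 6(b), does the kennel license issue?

(a) fee paid — not met.
(b) no code violations — holds.
(1): F OR T → true.
(a) prior license ≥ 11 yr — not met.
(b) age ≥ 21 — fails.
(i) closes by 10 p.m. — met.
(A) ≥150 ft from school — fails.
(B) commercially zoned — not met.
(ii): F OR F → false.
(c): T AND F → false.
(2): F OR F OR F → false.
Overall = T AND F = false.

No — denied.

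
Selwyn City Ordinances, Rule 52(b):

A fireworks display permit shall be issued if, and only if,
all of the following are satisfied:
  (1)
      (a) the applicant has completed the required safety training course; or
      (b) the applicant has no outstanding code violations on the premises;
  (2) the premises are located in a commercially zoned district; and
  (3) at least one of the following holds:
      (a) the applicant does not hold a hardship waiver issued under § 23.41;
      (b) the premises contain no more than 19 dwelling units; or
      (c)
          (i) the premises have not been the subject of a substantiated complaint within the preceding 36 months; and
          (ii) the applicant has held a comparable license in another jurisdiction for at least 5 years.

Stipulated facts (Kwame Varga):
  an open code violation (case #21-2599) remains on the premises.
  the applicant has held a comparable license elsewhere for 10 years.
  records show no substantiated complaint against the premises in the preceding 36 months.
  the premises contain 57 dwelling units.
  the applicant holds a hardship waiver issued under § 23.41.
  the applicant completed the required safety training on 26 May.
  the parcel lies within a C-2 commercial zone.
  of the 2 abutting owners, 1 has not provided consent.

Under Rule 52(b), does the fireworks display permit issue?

(a) safety training — holds.
(b) no code violations — fails.
(1): T OR F → true.
(2) commercially zoned — holds.
(a) not (hardship waiver) — fails.
(b) ≤ 19 units — not met.
(i) no complaint in 36 mo. — satisfied.
(ii) prior license ≥ 5 yr — holds.
(c) = T AND T = true.
(3): F OR F OR T → true.
Overall: T AND T AND T → true.

Yes — granted.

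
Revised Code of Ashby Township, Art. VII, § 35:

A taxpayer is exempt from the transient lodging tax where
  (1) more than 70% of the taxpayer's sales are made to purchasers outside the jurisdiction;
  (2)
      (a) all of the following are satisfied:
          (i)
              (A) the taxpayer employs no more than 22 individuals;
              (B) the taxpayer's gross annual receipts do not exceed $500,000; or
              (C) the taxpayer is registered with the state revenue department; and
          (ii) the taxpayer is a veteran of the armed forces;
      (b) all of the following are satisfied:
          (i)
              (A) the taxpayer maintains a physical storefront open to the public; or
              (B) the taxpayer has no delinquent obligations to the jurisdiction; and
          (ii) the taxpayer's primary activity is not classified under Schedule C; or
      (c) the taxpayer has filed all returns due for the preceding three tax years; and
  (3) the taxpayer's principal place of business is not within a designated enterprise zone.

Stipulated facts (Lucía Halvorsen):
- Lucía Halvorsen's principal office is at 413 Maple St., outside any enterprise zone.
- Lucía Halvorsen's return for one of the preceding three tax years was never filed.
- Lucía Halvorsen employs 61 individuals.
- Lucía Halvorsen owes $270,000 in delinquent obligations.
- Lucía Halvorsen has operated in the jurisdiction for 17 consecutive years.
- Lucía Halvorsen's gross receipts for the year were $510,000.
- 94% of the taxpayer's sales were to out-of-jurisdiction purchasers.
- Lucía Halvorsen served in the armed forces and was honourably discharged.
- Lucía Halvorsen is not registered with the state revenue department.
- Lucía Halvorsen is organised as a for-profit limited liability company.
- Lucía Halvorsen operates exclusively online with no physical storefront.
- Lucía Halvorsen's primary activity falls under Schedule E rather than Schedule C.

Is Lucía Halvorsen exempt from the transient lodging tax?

(1) >70% out-of-jur. sales — satisfied.
(A) ≤ 22 employees — not met.
(B) receipts ≤ $500,000 — not met.
(C) state-registered — fails.
(i): F OR F OR F → false.
(ii) veteran — holds.
So (a) is not satisfied (F AND T).
(A) has storefront — not satisfied.
(B) no delinquency — not satisfied.
So (i) is not satisfied (F OR F).
(ii) not (Schedule C activity) — met.
(b) = F AND T = false.
(c) returns current — fails.
(2): F OR F OR F → false.
(3) not (in enterprise zone) — holds.
Overall = T AND F AND T = false.

No — not exempt.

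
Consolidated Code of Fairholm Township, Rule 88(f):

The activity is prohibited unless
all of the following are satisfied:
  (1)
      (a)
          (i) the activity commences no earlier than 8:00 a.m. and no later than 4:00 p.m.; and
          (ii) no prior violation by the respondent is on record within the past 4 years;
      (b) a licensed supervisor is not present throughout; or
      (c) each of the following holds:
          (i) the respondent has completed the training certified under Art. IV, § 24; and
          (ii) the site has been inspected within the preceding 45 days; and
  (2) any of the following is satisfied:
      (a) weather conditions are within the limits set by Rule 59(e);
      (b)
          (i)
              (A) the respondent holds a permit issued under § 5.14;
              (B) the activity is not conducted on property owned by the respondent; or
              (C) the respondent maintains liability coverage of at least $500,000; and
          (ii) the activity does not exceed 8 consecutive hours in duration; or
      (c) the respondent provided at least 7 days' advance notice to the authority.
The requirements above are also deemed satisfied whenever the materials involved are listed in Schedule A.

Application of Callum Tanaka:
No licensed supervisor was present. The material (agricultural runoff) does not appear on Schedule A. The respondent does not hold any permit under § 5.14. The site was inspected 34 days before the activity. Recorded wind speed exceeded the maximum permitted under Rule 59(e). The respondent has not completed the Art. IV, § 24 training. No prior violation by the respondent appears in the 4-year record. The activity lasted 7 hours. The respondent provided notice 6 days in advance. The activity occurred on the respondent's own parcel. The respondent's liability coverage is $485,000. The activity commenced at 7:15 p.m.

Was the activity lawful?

(i) start within hours — fails.
(ii) no prior violation — holds.
(a): F AND T → false.
(b) not (supervisor present) — met.
(i) training certified — not satisfied.
(ii) site inspected — holds.
(c) = F AND T = false.
(1): F OR T OR F → true.
(a) weather ok — fails.
(A) holds permit — not satisfied.
(B) not (own property) — not met.
(C) coverage ≥ $500,000 — fails.
(i) = F OR F OR F = false.
(ii) ≤ 8 hrs duration — holds.
(b): F AND T → false.
(c) ≥7 days' notice — fails.
(2): F OR F OR F → false.
Overall = T AND F = false.
Exception (Schedule A material) — not satisfied.
Result: main false OR exception false → false.

No — unlawful.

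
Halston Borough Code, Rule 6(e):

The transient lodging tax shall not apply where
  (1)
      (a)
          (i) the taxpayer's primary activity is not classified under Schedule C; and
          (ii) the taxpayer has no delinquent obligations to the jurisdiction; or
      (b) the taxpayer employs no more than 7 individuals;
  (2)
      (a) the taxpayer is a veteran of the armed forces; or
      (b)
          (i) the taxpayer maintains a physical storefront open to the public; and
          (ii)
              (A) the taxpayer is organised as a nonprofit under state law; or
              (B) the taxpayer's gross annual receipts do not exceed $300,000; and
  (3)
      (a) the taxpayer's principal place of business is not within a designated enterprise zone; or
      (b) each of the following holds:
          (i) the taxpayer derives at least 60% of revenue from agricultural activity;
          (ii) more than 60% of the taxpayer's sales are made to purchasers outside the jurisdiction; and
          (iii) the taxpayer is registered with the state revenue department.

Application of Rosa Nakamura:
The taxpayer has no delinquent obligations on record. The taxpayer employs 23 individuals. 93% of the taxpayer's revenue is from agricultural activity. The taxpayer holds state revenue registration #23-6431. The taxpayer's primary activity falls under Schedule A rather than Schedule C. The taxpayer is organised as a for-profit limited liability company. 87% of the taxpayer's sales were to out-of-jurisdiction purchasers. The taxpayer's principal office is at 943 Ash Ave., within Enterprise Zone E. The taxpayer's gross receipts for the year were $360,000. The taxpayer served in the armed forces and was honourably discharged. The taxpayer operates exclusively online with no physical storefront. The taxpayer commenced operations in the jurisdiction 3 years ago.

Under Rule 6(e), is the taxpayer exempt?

(i) not (Schedule C activity) — met.
(ii) no delinquency — met.
So (a) is satisfied (T AND T).
(b) ≤ 7 employees — not met.
(1): T OR F → true.
(a) veteran — satisfied.
(i) has storefront — not met.
(A) nonprofit — fails.
(B) receipts ≤ $300,000 — not met.
(ii): F OR F → false.
(b) = F AND F = false.
(2): T OR F → true.
(a) not (in enterprise zone) — fails.
(i) ≥60% agricultural — holds.
(ii) >60% out-of-jur. sales — holds.
(iii) state-registered — holds.
(b) = T AND T AND T = true.
So (3) is satisfied (F OR T).
Overall: T AND T AND T → true.

Yes — exempt.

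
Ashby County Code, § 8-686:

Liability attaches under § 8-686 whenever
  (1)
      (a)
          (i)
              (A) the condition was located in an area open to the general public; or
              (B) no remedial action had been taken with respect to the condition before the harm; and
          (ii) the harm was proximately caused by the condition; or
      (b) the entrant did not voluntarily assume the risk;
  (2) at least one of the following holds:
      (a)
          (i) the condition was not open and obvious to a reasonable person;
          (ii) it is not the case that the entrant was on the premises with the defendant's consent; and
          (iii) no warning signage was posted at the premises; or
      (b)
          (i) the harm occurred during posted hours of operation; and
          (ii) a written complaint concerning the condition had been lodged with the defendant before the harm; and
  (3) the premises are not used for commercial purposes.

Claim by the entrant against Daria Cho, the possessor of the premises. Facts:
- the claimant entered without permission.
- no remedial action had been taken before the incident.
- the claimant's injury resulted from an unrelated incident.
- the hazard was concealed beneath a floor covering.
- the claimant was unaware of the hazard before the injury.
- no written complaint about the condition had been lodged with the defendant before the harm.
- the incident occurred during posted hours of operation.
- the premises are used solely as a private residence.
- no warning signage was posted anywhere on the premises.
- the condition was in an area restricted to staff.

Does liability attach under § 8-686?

(A) public area — fails.
(B) no remedial action — satisfied.
(i) = F OR T = true.
(ii) proximate cause — not met.
So (a) is not satisfied (T AND F).
(b) no assumed risk — satisfied.
(1) = F OR T = true.
(i) not open/obvious — satisfied.
(ii) not (consent to enter) — satisfied.
(iii) no signage posted — met.
So (a) is satisfied (T AND T AND T).
(i) during posted hours — satisfied.
(ii) complaint lodged — not met.
So (b) is not satisfied (T AND F).
(2) = T OR F = true.
(3) not (commercial use) — met.
Overall: T AND T AND T → true.

Yes — liable.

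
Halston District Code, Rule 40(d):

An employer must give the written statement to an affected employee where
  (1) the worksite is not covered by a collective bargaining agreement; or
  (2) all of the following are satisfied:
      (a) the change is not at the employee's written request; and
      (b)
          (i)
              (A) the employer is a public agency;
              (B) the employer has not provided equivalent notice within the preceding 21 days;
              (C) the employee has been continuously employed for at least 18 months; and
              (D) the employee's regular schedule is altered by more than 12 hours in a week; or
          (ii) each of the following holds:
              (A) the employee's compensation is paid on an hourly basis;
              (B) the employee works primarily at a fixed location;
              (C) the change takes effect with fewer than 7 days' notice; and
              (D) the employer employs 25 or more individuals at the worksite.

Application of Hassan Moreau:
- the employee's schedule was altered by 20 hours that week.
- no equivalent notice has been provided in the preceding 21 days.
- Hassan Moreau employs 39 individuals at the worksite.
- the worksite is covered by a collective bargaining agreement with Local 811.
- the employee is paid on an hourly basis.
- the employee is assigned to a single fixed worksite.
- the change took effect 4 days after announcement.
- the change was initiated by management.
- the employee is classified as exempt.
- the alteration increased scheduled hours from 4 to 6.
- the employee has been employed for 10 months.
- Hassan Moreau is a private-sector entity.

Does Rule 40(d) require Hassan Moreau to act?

Yes — required.

(1) no CBA — fails.
(a) not employee-requested — satisfied.
(A) public agency — not met.
(B) no recent notice — satisfied.
(C) tenure ≥ 18 mo. — not satisfied.
(D) schedule shift > 12h — met.
(i): F AND T AND F AND T → false.
(A) hourly-paid — satisfied.
(B) fixed location — satisfied.
(C) < 7 days' notice — holds.
(D) ≥ 25 at site — holds.
(ii) = T AND T AND T AND T = true.
So (b) is satisfied (F OR T).
(2): T AND T → true.
So Overall is satisfied (F OR T).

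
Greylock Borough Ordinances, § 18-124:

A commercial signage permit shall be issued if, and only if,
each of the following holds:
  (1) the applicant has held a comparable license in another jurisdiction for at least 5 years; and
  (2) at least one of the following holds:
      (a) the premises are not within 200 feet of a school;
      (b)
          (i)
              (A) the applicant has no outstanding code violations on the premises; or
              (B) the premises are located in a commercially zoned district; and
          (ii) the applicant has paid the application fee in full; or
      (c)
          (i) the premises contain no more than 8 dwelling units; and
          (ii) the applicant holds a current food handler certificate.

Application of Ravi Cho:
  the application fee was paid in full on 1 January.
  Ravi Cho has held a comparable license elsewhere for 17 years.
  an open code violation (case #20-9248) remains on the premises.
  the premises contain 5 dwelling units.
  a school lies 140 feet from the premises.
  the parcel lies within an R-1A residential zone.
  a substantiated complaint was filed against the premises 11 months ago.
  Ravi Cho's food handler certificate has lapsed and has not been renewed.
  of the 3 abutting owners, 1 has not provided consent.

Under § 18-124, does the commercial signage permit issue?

(1) prior license ≥ 5 yr — satisfied.
(a) ≥200 ft from school — not satisfied.
(A) no code violations — fails.
(B) commercially zoned — fails.
So (i) is not satisfied (F OR F).
(ii) fee paid — satisfied.
(b): F AND T → false.
(i) ≤ 8 units — satisfied.
(ii) food handler cert. — not met.
(c) = T AND F = false.
So (2) is not satisfied (F OR F OR F).
Overall = T AND F = false.

No — denied.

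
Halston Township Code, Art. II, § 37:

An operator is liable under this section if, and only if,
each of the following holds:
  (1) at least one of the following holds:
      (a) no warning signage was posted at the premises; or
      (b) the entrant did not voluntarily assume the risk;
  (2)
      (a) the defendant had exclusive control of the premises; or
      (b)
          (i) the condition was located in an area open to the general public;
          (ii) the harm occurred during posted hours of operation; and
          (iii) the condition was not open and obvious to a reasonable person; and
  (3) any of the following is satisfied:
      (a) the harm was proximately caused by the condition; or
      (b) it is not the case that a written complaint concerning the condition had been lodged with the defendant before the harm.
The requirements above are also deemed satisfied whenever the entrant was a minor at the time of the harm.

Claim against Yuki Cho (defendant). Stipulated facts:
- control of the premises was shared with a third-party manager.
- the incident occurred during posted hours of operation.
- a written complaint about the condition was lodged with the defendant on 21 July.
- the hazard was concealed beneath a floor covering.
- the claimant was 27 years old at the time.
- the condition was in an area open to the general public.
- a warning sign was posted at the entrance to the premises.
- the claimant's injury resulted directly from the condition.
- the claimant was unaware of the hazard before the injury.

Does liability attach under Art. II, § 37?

Yes — liable.

(a) no signage posted — fails.
(b) no assumed risk — holds.
(1): F OR T → true.
(a) exclusive control — not satisfied.
(i) public area — met.
(ii) during posted hours — satisfied.
(iii) not open/obvious — satisfied.
So (b) is satisfied (T AND T AND T).
(2) = F OR T = true.
(a) proximate cause — satisfied.
(b) not (complaint lodged) — not met.
So (3) is satisfied (T OR F).
Overall = T AND T AND T = true.
Exception (entrant a minor) — not satisfied.
Result: main true OR exception false → true.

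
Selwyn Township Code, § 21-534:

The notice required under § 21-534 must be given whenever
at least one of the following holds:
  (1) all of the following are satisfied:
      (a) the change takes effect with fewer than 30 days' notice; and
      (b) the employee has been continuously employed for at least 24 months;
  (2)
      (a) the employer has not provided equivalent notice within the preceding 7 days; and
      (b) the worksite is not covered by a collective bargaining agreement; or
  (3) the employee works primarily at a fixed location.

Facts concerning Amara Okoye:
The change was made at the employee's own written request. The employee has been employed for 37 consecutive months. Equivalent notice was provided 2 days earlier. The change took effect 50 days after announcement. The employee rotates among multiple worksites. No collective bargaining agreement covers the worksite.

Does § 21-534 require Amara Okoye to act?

(a) < 30 days' notice — fails.
(b) tenure ≥ 24 mo. — holds.
So (1) is not satisfied (F AND T).
(a) no recent notice — not met.
(b) no CBA — holds.
So (2) is not satisfied (F AND T).
(3) fixed location — fails.
Overall = F OR F OR F = false.

No — not required.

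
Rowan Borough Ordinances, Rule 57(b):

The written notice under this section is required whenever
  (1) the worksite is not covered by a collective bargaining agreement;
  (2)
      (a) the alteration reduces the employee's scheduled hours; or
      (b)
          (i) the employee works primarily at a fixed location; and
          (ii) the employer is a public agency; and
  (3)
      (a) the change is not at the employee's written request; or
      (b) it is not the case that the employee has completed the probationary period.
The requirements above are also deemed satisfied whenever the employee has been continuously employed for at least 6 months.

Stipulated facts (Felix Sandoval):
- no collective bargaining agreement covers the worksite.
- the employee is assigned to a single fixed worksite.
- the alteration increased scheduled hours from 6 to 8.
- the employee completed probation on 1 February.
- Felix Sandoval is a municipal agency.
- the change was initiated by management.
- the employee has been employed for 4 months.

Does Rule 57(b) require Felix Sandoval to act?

Yes — required.

(1) no CBA — satisfied.
(a) hours reduced — not satisfied.
(i) fixed location — satisfied.
(ii) public agency — satisfied.
(b) = T AND T = true.
(2) = F OR T = true.
(a) not employee-requested — satisfied.
(b) not (past probation) — not satisfied.
(3) = T OR F = true.
Overall = T AND T AND T = true.
Exception (tenure ≥ 6 mo.) — not satisfied.
Result: main true OR exception false → true.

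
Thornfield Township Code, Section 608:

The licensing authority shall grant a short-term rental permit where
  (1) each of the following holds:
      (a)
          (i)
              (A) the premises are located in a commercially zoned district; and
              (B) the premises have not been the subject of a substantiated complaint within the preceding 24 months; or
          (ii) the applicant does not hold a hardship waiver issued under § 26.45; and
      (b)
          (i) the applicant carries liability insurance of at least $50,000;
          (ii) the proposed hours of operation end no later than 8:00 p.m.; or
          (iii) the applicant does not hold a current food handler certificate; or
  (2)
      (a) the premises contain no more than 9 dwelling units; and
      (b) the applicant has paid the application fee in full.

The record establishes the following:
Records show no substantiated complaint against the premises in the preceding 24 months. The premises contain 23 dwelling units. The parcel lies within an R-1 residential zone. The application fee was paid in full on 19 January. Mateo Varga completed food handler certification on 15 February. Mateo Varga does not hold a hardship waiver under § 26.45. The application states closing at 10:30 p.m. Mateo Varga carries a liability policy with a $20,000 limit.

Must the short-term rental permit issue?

No — denied.

(A) commercially zoned — not satisfied.
(B) no complaint in 24 mo. — met.
(i) = F AND T = false.
(ii) not (hardship waiver) — satisfied.
(a) = F OR T = true.
(i) insurance ≥ $50,000 — not satisfied.
(ii) closes by 8 p.m. — fails.
(iii) not (food handler cert.) — not satisfied.
(b): F OR F OR F → false.
(1) = T AND F = false.
(a) ≤ 9 units — not met.
(b) fee paid — holds.
(2) = F AND T = false.
Overall = F OR F = false.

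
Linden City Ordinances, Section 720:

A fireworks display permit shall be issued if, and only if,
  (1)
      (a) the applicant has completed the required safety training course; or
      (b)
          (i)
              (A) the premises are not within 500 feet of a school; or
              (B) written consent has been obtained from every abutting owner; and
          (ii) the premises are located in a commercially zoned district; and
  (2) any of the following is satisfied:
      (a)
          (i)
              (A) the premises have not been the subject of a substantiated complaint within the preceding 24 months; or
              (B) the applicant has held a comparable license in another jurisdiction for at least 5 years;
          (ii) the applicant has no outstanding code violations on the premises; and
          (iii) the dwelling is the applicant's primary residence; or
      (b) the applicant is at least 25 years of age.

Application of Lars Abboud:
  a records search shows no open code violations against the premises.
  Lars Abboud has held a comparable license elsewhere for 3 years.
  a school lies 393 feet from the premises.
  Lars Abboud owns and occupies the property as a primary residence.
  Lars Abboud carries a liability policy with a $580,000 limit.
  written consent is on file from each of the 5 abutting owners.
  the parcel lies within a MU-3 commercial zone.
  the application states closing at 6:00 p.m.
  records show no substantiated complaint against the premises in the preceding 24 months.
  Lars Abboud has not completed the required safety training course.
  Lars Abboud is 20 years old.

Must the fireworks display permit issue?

Yes — granted.

(a) safety training — not satisfied.
(A) ≥500 ft from school — not met.
(B) all abutters consent — satisfied.
(i) = F OR T = true.
(ii) commercially zoned — holds.
So (b) is satisfied (T AND T).
(1) = F OR T = true.
(A) no complaint in 24 mo. — satisfied.
(B) prior license ≥ 5 yr — fails.
(i): T OR F → true.
(ii) no code violations — satisfied.
(iii) primary residence — holds.
So (a) is satisfied (T AND T AND T).
(b) age ≥ 25 — not satisfied.
So (2) is satisfied (T OR F).
So Overall is satisfied (T AND T).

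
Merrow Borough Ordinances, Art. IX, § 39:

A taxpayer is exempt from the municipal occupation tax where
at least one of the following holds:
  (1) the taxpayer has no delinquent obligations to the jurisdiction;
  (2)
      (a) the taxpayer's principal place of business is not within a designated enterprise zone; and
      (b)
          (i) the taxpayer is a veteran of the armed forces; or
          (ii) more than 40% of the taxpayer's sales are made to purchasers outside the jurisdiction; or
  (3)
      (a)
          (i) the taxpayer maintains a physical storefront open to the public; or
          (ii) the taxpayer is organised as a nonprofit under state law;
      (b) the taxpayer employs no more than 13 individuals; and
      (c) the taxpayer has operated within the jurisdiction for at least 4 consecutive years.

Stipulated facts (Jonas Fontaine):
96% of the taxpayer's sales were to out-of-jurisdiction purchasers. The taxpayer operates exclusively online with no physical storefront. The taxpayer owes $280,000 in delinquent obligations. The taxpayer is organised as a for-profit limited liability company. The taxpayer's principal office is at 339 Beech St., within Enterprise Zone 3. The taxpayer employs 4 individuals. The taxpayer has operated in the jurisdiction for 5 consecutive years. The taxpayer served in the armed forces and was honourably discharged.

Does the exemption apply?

(1) no delinquency — fails.
(a) not (in enterprise zone) — not satisfied.
(i) veteran — satisfied.
(ii) >40% out-of-jur. sales — satisfied.
(b) = T OR T = true.
(2) = F AND T = false.
(i) has storefront — not met.
(ii) nonprofit — not met.
(a): F OR F → false.
(b) ≤ 13 employees — holds.
(c) ≥ 4 yrs in jurisdiction — satisfied.
So (3) is not satisfied (F AND T AND T).
Overall = F OR F OR F = false.

No — not exempt.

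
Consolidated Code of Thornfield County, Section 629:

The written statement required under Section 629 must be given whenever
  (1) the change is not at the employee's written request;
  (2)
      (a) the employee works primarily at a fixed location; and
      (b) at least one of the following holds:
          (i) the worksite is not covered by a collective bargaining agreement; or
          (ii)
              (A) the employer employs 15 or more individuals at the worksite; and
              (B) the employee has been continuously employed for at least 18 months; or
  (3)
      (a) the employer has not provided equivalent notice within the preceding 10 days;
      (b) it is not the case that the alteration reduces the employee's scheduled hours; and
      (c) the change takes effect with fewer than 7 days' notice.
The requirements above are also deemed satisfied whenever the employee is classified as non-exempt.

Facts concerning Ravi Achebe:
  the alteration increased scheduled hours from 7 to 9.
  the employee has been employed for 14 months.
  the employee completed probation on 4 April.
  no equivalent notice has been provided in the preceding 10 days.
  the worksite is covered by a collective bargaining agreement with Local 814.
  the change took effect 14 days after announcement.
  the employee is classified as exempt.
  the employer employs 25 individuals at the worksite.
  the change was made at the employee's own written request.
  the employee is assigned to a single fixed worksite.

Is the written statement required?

(1) not employee-requested — fails.
(a) fixed location — holds.
(i) no CBA — not met.
(A) ≥ 15 at site — met.
(B) tenure ≥ 18 mo. — not met.
So (ii) is not satisfied (T AND F).
So (b) is not satisfied (F OR F).
(2): T AND F → false.
(a) no recent notice — satisfied.
(b) not (hours reduced) — satisfied.
(c) < 7 days' notice — fails.
So (3) is not satisfied (T AND T AND F).
Overall = F OR F OR F = false.
Exception (non-exempt) — not satisfied.
Result: main false OR exception false → false.

No — not required.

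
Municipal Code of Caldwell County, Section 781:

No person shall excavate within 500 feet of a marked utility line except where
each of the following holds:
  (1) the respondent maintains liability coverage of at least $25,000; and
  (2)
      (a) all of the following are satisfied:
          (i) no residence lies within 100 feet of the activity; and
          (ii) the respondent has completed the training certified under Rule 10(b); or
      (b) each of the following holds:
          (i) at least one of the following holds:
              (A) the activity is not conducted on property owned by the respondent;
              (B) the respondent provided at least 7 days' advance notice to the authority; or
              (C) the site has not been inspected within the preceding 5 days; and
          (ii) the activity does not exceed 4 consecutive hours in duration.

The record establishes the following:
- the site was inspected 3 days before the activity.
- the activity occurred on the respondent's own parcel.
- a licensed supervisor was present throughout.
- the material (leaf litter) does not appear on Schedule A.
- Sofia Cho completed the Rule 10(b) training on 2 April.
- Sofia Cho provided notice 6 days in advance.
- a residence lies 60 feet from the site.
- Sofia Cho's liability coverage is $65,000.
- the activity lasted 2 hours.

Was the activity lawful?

(1) coverage ≥ $25,000 — holds.
(i) no residence in 100 ft — not met.
(ii) training certified — met.
(a): F AND T → false.
(A) not (own property) — not met.
(B) ≥7 days' notice — not satisfied.
(C) not (site inspected) — not satisfied.
(i) = F OR F OR F = false.
(ii) ≤ 4 hrs duration — holds.
(b): F AND T → false.
So (2) is not satisfied (F OR F).
So Overall is not satisfied (T AND F).

No — unlawful.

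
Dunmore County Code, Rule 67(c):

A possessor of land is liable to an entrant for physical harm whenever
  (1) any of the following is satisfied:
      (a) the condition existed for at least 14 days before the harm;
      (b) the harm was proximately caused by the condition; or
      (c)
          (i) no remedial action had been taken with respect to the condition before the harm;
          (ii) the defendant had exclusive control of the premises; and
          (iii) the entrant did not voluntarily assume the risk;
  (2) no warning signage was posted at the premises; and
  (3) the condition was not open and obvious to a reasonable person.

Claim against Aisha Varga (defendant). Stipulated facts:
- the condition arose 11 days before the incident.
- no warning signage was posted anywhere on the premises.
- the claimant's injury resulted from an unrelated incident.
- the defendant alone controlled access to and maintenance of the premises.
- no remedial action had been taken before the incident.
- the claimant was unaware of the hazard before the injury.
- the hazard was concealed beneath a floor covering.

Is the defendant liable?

(a) condition ≥14 days old — not satisfied.
(b) proximate cause — not satisfied.
(i) no remedial action — satisfied.
(ii) exclusive control — satisfied.
(iii) no assumed risk — holds.
(c): T AND T AND T → true.
(1) = F OR F OR T = true.
(2) no signage posted — met.
(3) not open/obvious — met.
So Overall is satisfied (T AND T AND T).

Yes — liable.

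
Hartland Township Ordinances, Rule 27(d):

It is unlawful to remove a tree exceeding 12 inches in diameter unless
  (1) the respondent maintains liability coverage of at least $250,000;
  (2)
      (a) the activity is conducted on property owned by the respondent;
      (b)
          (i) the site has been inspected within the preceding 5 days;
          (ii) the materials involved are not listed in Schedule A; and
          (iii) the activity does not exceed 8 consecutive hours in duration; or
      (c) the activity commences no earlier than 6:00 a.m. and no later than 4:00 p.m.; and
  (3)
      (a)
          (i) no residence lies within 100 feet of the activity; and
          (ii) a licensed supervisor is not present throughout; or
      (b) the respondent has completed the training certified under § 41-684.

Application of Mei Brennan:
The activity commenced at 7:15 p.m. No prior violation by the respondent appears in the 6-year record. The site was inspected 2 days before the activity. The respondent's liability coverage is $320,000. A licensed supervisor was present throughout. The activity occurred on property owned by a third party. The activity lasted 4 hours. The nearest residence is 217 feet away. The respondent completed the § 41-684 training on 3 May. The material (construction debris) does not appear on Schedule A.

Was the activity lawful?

(1) coverage ≥ $250,000 — holds.
(a) own property — not met.
(i) site inspected — met.
(ii) not (Schedule A material) — holds.
(iii) ≤ 8 hrs duration — satisfied.
So (b) is satisfied (T AND T AND T).
(c) start within hours — not met.
(2): F OR T OR F → true.
(i) no residence in 100 ft — met.
(ii) not (supervisor present) — fails.
(a) = T AND F = false.
(b) training certified — satisfied.
(3) = F OR T = true.
Overall: T AND T AND T → true.

Yes — lawful.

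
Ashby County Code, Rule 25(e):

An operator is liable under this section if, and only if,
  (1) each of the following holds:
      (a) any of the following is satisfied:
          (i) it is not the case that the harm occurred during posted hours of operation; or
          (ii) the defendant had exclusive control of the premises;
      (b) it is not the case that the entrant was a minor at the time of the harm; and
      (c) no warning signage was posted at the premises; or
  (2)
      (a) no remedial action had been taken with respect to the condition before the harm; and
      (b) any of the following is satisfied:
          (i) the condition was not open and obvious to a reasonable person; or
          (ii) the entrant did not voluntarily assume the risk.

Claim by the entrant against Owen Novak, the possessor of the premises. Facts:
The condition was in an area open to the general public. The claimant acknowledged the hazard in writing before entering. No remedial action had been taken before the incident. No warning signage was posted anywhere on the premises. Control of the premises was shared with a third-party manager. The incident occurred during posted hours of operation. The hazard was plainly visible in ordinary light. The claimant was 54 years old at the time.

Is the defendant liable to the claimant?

(i) not (during posted hours) — not satisfied.
(ii) exclusive control — not satisfied.
(a) = F OR F = false.
(b) not (entrant a minor) — holds.
(c) no signage posted — satisfied.
So (1) is not satisfied (F AND T AND T).
(a) no remedial action — holds.
(i) not open/obvious — fails.
(ii) no assumed risk — fails.
(b): F OR F → false.
So (2) is not satisfied (T AND F).
So Overall is not satisfied (F OR F).

No — not liable.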